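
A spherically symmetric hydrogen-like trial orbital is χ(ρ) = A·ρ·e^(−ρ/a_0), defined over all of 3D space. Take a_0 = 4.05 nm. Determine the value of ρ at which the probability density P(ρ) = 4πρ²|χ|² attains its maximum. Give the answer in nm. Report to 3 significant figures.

ρ ≈ 8.10 nm

Differentiate P(ρ) = 4πρ²|χ|² with respect to ρ and set to zero.
Solving yields ρ = 2·a_0.
With a_0 = 4.05, the most probable radial distance is 8.100 nm.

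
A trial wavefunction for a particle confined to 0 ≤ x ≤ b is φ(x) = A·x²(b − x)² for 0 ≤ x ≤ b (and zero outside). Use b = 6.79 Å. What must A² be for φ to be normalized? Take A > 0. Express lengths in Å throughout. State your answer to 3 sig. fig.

A^2 ≈ 0.0000205 Å^(-9)

The normalization condition is ∫|φ|² dx = 1 from 0 to b.
With φ = A·x²(b − x)², the integral evaluates to A²·[b^9/630].
So A² = (b^9/630)^(−1).
Substituting b = 6.79 gives A² = 0.00002054, so A = 0.004532.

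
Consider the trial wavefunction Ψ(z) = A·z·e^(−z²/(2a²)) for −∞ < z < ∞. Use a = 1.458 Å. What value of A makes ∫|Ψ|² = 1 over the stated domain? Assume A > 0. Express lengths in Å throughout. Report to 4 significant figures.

A ≈ 0.6034 Å^(-3/2)

The normalization condition is ∫|Ψ|² dz = 1 from −∞ to ∞.
Differentiating ∫e^(−αz²) dz = √(π/α) under α to get the higher moments, ∫|Ψ|² dz = A²·(√(π)·a^3/2).
With a = 1.458: A² = 0.36407 and A = 0.60338.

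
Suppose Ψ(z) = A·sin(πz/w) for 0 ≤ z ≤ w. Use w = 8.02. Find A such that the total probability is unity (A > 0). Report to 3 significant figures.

A ≈ 0.499

Normalization requires ∫|Ψ|² dz = 1, integrated from 0 to w.
With ∫₀^w sin²(nπz/w) dz = w/2, with Ψ = A·sin(πz/w), the integral evaluates to A²·[w/2].
Setting this equal to 1 gives A² = 1/(w/2).
Substituting w = 8.02 gives A² = 0.2494, so A = 0.4994.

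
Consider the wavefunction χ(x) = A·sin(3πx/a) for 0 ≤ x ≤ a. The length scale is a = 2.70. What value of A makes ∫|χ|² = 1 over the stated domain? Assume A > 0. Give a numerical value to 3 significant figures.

A ≈ 0.861

Require ∫ |χ|² dx = 1 over the whole domain.
Using sin²θ = (1 − cos 2θ)/2, carrying out the integral gives A² · a/2.
Substituting a = 2.70 gives A² = 0.7407, so A = 0.8607.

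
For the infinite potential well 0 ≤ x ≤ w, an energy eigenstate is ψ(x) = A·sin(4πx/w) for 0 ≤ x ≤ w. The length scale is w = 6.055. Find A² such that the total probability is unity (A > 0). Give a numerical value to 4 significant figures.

We need A² ∫|f|² dx = 1, taking the integral from 0 to w.
With ψ = A·sin(4πx/w), the integral evaluates to A²·[w/2].
Setting this equal to 1 gives A² = 1/(w/2).
Substituting w = 6.055 gives A² = 0.33031, so A = 0.57472.

A^2 ≈ 0.3303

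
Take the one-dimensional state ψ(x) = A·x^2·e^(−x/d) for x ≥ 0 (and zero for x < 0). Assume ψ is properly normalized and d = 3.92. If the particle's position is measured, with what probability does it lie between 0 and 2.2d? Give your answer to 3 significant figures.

P ≈ 0.449

The probability is P = ∫ |ψ|² dx over [0, 2.2d].
Since A² = 1/(3·d^5/4), this is the region integral divided by the full normalization integral.
In terms of u = x/d (A² and the length scale cancel between numerator and denominator), P = [∫_{0}^{2.2} u^4·e^(-2·u) du] / [∫_{0}^{∞} u^4·e^(-2·u) du].
An antiderivative of u^4·e^(-2·u) is -(u^4/2 + u^3 + 3·u^2/2 + 3·u/2 + 3/4)·e^(-2·u); evaluating from 0 to 2.2 gives ≈ 0.33661, while the full integral is 3/4.
This works out to P = 0.4488.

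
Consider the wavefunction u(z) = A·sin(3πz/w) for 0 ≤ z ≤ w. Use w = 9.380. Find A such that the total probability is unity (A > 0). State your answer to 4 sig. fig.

A ≈ 0.4618

We need A² ∫|f|² dz = 1, taking the integral from 0 to w.
Carrying out the integral gives A² · w/2.
Setting this equal to 1 gives A² = 1/(w/2).
With w = 9.380: A² = 0.21322 and A = 0.46176.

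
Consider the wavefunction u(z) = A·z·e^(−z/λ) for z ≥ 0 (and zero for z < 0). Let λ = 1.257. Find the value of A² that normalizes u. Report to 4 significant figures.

A^2 ≈ 2.014

The normalization condition is ∫|u|² dz = 1 from 0 to ∞.
Recall ∫₀^∞ z^m e^(−z/β) dz = m!·β^(m+1), with u = A·z·e^(−z/λ), the integral evaluates to A²·[λ^3/4].
Hence A² = 1/[λ^3/4].
With λ = 1.257: A² = 2.0140 and A = 1.4191.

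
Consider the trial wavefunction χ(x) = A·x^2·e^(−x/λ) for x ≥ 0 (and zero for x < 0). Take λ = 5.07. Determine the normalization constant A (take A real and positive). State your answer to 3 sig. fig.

We need A² ∫|f|² dx = 1, taking the integral from 0 to ∞.
With χ = A·x^2·e^(−x/λ), the integral evaluates to A²·[3·λ^5/4].
Hence A² = 1/[3·λ^5/4].
Plugging in λ = 5.07 yields A = 0.01995.

A ≈ 0.0200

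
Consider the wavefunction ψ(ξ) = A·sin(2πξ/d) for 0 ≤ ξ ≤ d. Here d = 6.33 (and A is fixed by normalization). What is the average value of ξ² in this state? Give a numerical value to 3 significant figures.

The expectation value is the |ψ|²-weighted average of ξ^2: ∫ ξ^2|ψ|² dξ.
With ∫₀^d sin²(nπξ/d) dξ = d/2, since the A² factors cancel between numerator and denominator, ⟨ξ²⟩ = -d^2/(8·π^2) + d^2/3.
Putting d = 6.33 gives 12.85.

⟨ξ^2⟩ ≈ 12.8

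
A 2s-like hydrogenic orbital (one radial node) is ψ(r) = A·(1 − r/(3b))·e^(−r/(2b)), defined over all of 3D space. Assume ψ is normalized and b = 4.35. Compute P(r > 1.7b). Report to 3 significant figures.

P ≈ 0.712

Integrate the radial probability density 4πr²|ψ|² over r > 1.7b.
The full normalization integral is A²·[8·π·b^3/3] = 1, fixing A².
In terms of u = r/b (A², 4π and the length scale all cancel between numerator and denominator), P = [∫_{1.7}^{∞} u^2·(1 - u/3)^2·e^(-u) du] / [∫_{0}^{∞} u^2·(1 - u/3)^2·e^(-u) du].
With ∫ u^2·(1 - u/3)^2·e^(-u) du = (-u^4 + 2·u^3 - 3·u^2 - 6·u - 6)·e^(-u)/9 + C, the region integral is ≈ 0.47490 and the full one is 2/3.
This evaluates to P = 0.7123.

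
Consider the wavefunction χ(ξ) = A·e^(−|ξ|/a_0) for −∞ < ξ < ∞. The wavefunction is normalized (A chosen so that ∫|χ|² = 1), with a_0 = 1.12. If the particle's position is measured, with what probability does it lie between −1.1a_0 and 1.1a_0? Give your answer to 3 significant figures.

P ≈ 0.889

|χ|² is the probability density, so P = ∫_{−1.1a_0}^{1.1a_0} |χ|² dξ.
The normalization integral ∫|χ|²dξ over the whole domain equals a_0·A², and A² cancels in the ratio.
Both integrals are even about ξ = 0, so only the ξ ≥ 0 halves are needed (the factors of 2 cancel). Let u = ξ/a_0; then A² and the length scale cancel, so P = ∫_{0}^{1.1} e^(-2·u) du ÷ ∫_{0}^{∞} e^(-2·u) du.
With ∫ e^(-2·u) du = -e^(-2·u)/2 + C, the region integral is 1/2 - e^(-11/5)/2 and the full one is 1/2.
Evaluating gives P = 0.8892.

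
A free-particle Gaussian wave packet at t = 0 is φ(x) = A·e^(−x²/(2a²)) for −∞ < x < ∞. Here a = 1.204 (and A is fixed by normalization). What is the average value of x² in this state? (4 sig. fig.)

⟨x²⟩ = ∫ x^2 |φ|² dx over the full domain.
Using the Gaussian integral ∫_{−∞}^{∞} e^(−αx²) dx = √(π/α), evaluating both integrals, ⟨x²⟩ = a^2/2.
Putting a = 1.204 gives 0.72481.

⟨x^2⟩ ≈ 0.7248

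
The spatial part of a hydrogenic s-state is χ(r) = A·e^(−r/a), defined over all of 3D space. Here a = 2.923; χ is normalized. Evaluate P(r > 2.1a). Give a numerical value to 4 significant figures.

With dV = 4πr²dr, the probability is ∫|χ|² dV over r > 2.1a.
A² is fixed by ∫₀^∞ 4πr²|χ|² dr = 1, i.e. A² = (π·a^3)^(−1).
Substituting u = r/a, A², 4π and the length scale all cancel in the ratio: P = ∫_{2.1}^{∞} u^2·e^(-2·u) du / ∫_{0}^{∞} u^2·e^(-2·u) du.
An antiderivative of u^2·e^(-2·u) is -(2·u^2 + 2·u + 1)·e^(-2·u)/4; evaluating from 2.1 to ∞ gives 701·e^(-21/5)/200, while the full integral is 1/4.
Taking the ratio yields P = 0.21024.

P ≈ 0.2102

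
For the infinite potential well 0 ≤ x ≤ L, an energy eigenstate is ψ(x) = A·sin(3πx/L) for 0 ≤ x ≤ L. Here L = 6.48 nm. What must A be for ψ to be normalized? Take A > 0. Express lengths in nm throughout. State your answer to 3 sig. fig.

A ≈ 0.556 nm^(-1/2)

Normalization requires ∫|ψ|² dx = 1, integrated from 0 to L.
Using sin²θ = (1 − cos 2θ)/2, ∫|ψ|² dx = A²·(L/2).
Hence A² = 1/[L/2].
With L = 6.48: A² = 0.3086 and A = 0.5556.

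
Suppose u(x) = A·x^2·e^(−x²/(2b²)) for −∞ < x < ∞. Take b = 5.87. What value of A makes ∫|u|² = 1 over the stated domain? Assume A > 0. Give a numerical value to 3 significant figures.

We need A² ∫|f|² dx = 1, taking the integral from −∞ to ∞.
With ∫_{−∞}^{∞} x^(2m) e^(−αx²) dx = (2m−1)!!·√π / (2^m α^(m+1/2)), carrying out the integral gives A² · 3·√(π)·b^5/4.
With b = 5.87: A² = 0.0001079 and A = 0.01039.

A ≈ 0.0104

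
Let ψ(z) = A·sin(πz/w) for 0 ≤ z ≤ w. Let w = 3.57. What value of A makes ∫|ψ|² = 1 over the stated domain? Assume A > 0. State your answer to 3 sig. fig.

A ≈ 0.748

Require ∫ |ψ|² dz = 1 over the whole domain.
∫|ψ|² dz = A²·(w/2).
So A² = (w/2)^(−1).
Plugging in w = 3.57 yields A = 0.7485.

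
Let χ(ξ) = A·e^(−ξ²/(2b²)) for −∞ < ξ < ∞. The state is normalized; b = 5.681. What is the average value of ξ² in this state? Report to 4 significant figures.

⟨ξ^2⟩ ≈ 16.14

By definition ⟨ξ²⟩ = ∫ ξ^2 |χ(ξ)|² dξ.
Since the A² factors cancel between numerator and denominator, ⟨ξ²⟩ = b^2/2.
With b = 5.681, ⟨ξ^2⟩ = 16.137.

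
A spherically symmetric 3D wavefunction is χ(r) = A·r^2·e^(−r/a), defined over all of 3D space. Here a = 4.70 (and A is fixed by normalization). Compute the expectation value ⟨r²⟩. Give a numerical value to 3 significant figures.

⟨r²⟩ = ∫ r^2 |χ|² 4πr² dr over the full domain.
The ratio of the moment integral to the normalization integral gives ⟨r²⟩ = 14·a^2.
Putting a = 4.70 gives 309.3.

⟨r^2⟩ ≈ 309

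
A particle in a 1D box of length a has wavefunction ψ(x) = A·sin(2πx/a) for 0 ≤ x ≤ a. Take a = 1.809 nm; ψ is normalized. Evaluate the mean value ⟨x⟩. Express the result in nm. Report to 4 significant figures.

By definition ⟨x⟩ = ∫ x |ψ(x)|² dx.
Since the A² factors cancel between numerator and denominator, ⟨x⟩ = a/2.
With a = 1.809, ⟨x⟩ = 0.90450.

⟨x⟩ ≈ 0.9045 nm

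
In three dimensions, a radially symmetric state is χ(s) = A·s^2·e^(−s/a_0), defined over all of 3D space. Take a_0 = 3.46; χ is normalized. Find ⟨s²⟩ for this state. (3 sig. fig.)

⟨s^2⟩ ≈ 168

By definition ⟨s²⟩ = ∫ s^2 |χ(s)|² 4πs² ds.
With ∫₀^∞ s^8 e^(−αs) ds = 8!/α^9, the ratio of the moment integral to the normalization integral gives ⟨s²⟩ = 14·a_0^2.
Putting a_0 = 3.46 gives 167.6.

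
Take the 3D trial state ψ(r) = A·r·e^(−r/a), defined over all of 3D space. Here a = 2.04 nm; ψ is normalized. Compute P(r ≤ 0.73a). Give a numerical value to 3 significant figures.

Integrate the radial probability density 4πr²|ψ|² over r ≤ 0.73a.
Normalization gives A² = 1/(3·π·a^5).
In terms of u = r/a (A², 4π and the length scale all cancel between numerator and denominator), P = [∫_{0}^{0.73} u^4·e^(-2·u) du] / [∫_{0}^{∞} u^4·e^(-2·u) du].
An antiderivative of u^4·e^(-2·u) is -(u^4/2 + u^3 + 3·u^2/2 + 3·u/2 + 3/4)·e^(-2·u); evaluating from 0 to 0.73 gives ≈ 0.012567, while the full integral is 3/4.
Taking the ratio yields P = 0.01676.

P ≈ 0.0168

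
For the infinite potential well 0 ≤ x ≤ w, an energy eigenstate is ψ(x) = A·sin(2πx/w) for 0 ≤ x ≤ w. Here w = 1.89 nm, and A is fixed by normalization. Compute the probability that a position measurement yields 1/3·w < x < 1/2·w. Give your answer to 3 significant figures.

P = ∫_{1/3·w}^{1/2·w} |ψ(x)|² dx.
With A² fixed by ∫|ψ|² = 1, i.e. A² = (w/2)^(−1), substitute and integrate.
Let u = x/w; then A² and the length scale cancel, so P = ∫_{1/3}^{1/2} sin(2·π·u)^2 du ÷ ∫_{0}^{1} sin(2·π·u)^2 du.
With ∫ sin(2·π·u)^2 du = u/2 - sin(4·π·u)/(8·π) + C, the region integral is -√(3)/(16·π) + 1/12 and the full one is 1/2.
This works out to P = (-√(3)/8 + π/6)/π.

P ≈ 0.0978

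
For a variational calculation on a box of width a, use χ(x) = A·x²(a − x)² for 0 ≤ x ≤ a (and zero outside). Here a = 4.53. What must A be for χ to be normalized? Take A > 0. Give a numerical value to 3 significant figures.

Require ∫ |χ|² dx = 1 over the whole domain.
Expanding the polynomial and integrating term by term, carrying out the integral gives A² · a^9/630.
Plugging in a = 4.53 yields A = 0.02800.

A ≈ 0.0280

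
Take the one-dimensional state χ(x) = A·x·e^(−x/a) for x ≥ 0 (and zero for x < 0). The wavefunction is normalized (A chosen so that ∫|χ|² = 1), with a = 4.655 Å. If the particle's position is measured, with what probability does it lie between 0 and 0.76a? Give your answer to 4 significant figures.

The probability is P = ∫ |χ|² dx over [0, 0.76a].
The normalization integral ∫|χ|²dx over the whole domain equals a^3/4·A², and A² cancels in the ratio.
In terms of u = x/a (A² and the length scale cancel between numerator and denominator), P = [∫_{0}^{0.76} u^2·e^(-2·u) du] / [∫_{0}^{∞} u^2·e^(-2·u) du].
An antiderivative of u^2·e^(-2·u) is -(2·u^2 + 2·u + 1)·e^(-2·u)/4; evaluating from 0 to 0.76 gives 1/4 - 2297·e^(-38/25)/2500, while the full integral is 1/4.
The result is P = 0.19619.

P ≈ 0.1962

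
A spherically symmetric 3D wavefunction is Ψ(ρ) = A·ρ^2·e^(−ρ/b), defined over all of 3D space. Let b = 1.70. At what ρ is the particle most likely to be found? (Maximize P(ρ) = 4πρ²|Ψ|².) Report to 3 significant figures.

ρ ≈ 5.10

The maximum of P(ρ) = 4πρ²|Ψ|² occurs where its derivative vanishes.
Solving yields ρ = 3·b.
With b = 1.70, the most probable radial distance is 5.100.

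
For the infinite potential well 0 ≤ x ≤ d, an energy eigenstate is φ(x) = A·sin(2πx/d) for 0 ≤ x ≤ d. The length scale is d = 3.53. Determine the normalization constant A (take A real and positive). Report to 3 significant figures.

A ≈ 0.753

Normalization requires ∫|φ|² dx = 1, integrated from 0 to d.
With φ = A·sin(2πx/d), the integral evaluates to A²·[d/2].
Setting this equal to 1 gives A² = 1/(d/2).
With d = 3.53: A² = 0.5666 and A = 0.7527.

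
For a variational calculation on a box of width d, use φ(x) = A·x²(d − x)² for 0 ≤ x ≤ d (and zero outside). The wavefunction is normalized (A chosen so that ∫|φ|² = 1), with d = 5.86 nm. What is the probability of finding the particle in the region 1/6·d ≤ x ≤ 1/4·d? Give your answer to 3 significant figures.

P ≈ 0.0400

The probability is P = ∫ |φ|² dx over [1/6·d, 1/4·d].
Since A² = 1/(d^9/630), this is the region integral divided by the full normalization integral.
Substituting u = x/d, A² and the length scale cancel in the ratio: P = ∫_{1/6}^{1/4} u^4·(1 - u)^4 du / ∫_{0}^{1} u^4·(1 - u)^4 du.
Using ∫ u^4·(1 - u)^4 du = u^5·(70·u^4 - 315·u^3 + 540·u^2 - 420·u + 126)/630, the numerator is ≈ 0.000063456 and the denominator is 1/630.
This works out to P = 0.03998.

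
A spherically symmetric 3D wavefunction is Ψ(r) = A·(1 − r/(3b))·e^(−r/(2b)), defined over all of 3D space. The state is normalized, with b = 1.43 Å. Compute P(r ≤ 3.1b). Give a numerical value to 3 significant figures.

Integrate the radial probability density 4πr²|Ψ|² over r ≤ 3.1b.
A² is fixed by ∫₀^∞ 4πr²|Ψ|² dr = 1, i.e. A² = (8·π·b^3/3)^(−1).
Substituting u = r/b, A², 4π and the length scale all cancel in the ratio: P = ∫_{0}^{3.1} u^2·(1 - u/3)^2·e^(-u) du / ∫_{0}^{∞} u^2·(1 - u/3)^2·e^(-u) du.
An antiderivative of u^2·(1 - u/3)^2·e^(-u) is (-u^4 + 2·u^3 - 3·u^2 - 6·u - 6)·e^(-u)/9; evaluating from 0 to 3.1 gives ≈ 0.23519, while the full integral is 2/3.
This evaluates to P = 0.3528.

P ≈ 0.353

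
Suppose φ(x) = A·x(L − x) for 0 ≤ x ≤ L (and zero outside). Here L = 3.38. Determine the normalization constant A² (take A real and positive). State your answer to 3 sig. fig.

Require ∫ |φ|² dx = 1 over the whole domain.
Expanding the polynomial and integrating term by term, the integral (without the A² prefactor) comes out to L^5/30.
So A² = (L^5/30)^(−1).
With L = 3.38: A² = 0.06800 and A = 0.2608.

A^2 ≈ 0.0680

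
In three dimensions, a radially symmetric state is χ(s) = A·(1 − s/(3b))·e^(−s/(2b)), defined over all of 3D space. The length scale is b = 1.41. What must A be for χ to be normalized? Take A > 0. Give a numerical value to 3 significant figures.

A ≈ 0.206

We need A² ∫|f|² 4πs² ds = 1, taking the integral from 0 to ∞.
In 3D with spherical symmetry the volume element is 4πs² ds.
With ∫₀^∞ s^4 e^(−αs) ds = 4!/α^5, ∫|χ|² 4πs² ds = A²·(8·π·b^3/3).
Setting this equal to 1 gives A² = 1/(8·π·b^3/3).
With b = 1.41: A² = 0.04258 and A = 0.2064.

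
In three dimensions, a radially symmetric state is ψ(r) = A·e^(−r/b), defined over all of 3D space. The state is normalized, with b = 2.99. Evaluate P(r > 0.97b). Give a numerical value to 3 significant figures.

P ≈ 0.693

P = ∫ |ψ|² 4πr² dr over r > 0.97b.
A² is fixed by ∫₀^∞ 4πr²|ψ|² dr = 1, i.e. A² = (π·b^3)^(−1).
In terms of u = r/b (A², 4π and the length scale all cancel between numerator and denominator), P = [∫_{0.97}^{∞} u^2·e^(-2·u) du] / [∫_{0}^{∞} u^2·e^(-2·u) du].
Using ∫ u^2·e^(-2·u) du = -(2·u^2 + 2·u + 1)·e^(-2·u)/4, the numerator is ≈ 0.17323 and the denominator is 1/4.
Taking the ratio yields P = 0.6929.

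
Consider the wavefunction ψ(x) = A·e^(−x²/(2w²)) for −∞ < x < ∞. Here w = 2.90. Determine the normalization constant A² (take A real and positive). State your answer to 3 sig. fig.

A^2 ≈ 0.195

The normalization condition is ∫|ψ|² dx = 1 from −∞ to ∞.
Using the Gaussian integral ∫_{−∞}^{∞} e^(−αx²) dx = √(π/α), with ψ = A·e^(−x²/(2w²)), the integral evaluates to A²·[√(π)·w].
So A² = (√(π)·w)^(−1).
Substituting w = 2.90 gives A² = 0.1945, so A = 0.4411.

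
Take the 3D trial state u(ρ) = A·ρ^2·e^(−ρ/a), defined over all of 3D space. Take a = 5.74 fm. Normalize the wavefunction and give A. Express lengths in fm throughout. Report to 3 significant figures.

We need A² ∫|f|² 4πρ² dρ = 1, taking the integral from 0 to ∞.
In 3D with spherical symmetry the volume element is 4πρ² dρ.
∫|u|² 4πρ² dρ = A²·(45·π·a^7/2).
So A² = (45·π·a^7/2)^(−1).
Substituting a = 5.74 gives A² = 6.891E-8, so A = 0.0002625.

A ≈ 0.000263 fm^(-7/2)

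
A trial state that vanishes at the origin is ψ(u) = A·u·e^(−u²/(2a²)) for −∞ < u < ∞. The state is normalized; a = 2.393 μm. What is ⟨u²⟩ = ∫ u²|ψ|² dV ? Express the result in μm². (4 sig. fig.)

By definition ⟨u²⟩ = ∫ u^2 |ψ(u)|² du.
Differentiating ∫e^(−αu²) du = √(π/α) under α to get the higher moments, evaluating both integrals, ⟨u²⟩ = 3·a^2/2.
With a = 2.393, ⟨u^2⟩ = 8.5897.

⟨u^2⟩ ≈ 8.590 μm^2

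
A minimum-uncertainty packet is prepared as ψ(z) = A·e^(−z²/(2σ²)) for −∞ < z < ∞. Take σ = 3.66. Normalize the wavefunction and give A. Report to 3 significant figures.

Normalization requires ∫|ψ|² dz = 1, integrated from −∞ to ∞.
Differentiating ∫e^(−αz²) dz = √(π/α) under α to get the higher moments, carrying out the integral gives A² · √(π)·σ.
Setting this equal to 1 gives A² = 1/(√(π)·σ).
Plugging in σ = 3.66 yields A = 0.3926.

A ≈ 0.393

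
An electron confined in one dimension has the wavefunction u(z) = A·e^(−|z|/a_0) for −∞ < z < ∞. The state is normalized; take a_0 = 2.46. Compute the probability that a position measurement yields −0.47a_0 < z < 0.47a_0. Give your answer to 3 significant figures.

P = ∫_{−0.47a_0}^{0.47a_0} |u(z)|² dz.
With A² fixed by ∫|u|² = 1, i.e. A² = (a_0)^(−1), substitute and integrate.
Both integrals are even about z = 0, so only the z ≥ 0 halves are needed (the factors of 2 cancel). Substituting t = z/a_0, A² and the length scale cancel in the ratio: P = ∫_{0}^{0.47} e^(-2·t) dt / ∫_{0}^{∞} e^(-2·t) dt.
With ∫ e^(-2·t) dt = -e^(-2·t)/2 + C, the region integral is 1/2 - e^(-47/50)/2 and the full one is 1/2.
The result is P = 0.6094.

P ≈ 0.609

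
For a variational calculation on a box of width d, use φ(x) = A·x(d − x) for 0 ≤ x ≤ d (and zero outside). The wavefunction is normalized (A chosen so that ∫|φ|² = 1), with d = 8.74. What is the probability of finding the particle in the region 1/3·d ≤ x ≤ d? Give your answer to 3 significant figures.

The probability is P = ∫ |φ|² dx over [1/3·d, d].
The normalization integral ∫|φ|²dx over the whole domain equals d^5/30·A², and A² cancels in the ratio.
Substituting u = x/d, A² and the length scale cancel in the ratio: P = ∫_{1/3}^{1} u^2·(1 - u)^2 du / ∫_{0}^{1} u^2·(1 - u)^2 du.
Using ∫ u^2·(1 - u)^2 du = u^3·(6·u^2 - 15·u + 10)/30, the numerator is 32/1215 and the denominator is 1/30.
This works out to P = 64/81.

P ≈ 0.790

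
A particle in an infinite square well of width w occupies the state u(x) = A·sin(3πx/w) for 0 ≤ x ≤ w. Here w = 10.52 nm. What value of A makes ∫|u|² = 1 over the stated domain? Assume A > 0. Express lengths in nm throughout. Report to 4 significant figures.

We need A² ∫|f|² dx = 1, taking the integral from 0 to w.
With ∫₀^w sin²(nπx/w) dx = w/2, carrying out the integral gives A² · w/2.
Setting this equal to 1 gives A² = 1/(w/2).
With w = 10.52: A² = 0.19011 and A = 0.43602.

A ≈ 0.4360 nm^(-1/2)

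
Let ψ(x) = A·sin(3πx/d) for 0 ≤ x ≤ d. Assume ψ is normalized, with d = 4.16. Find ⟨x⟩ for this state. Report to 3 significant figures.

⟨x⟩ ≈ 2.08

The expectation value is the |ψ|²-weighted average of x: ∫ x|ψ|² dx.
The ratio of the moment integral to the normalization integral gives ⟨x⟩ = d/2.
With d = 4.16, ⟨x⟩ = 2.080.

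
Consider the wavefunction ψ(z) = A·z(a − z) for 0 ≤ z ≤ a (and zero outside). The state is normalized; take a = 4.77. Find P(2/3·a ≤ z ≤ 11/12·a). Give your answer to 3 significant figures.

P ≈ 0.205

|ψ|² is the probability density, so P = ∫_{2/3·a}^{11/12·a} |ψ|² dz.
Since A² = 1/(a^5/30), this is the region integral divided by the full normalization integral.
Let u = z/a; then A² and the length scale cancel, so P = ∫_{2/3}^{11/12} u^2·(1 - u)^2 du ÷ ∫_{0}^{1} u^2·(1 - u)^2 du.
Using ∫ u^2·(1 - u)^2 du = u^3·(6·u^2 - 15·u + 10)/30, the numerator is ≈ 0.0068263 and the denominator is 1/30.
The result is P = 0.2048.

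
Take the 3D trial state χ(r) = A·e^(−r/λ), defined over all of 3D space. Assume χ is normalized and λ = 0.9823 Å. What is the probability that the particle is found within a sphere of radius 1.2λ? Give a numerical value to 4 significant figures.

P ≈ 0.4303

P = ∫ |χ|² 4πr² dr over r ≤ 1.2λ.
The full normalization integral is A²·[π·λ^3] = 1, fixing A².
In terms of u = r/λ (A², 4π and the length scale all cancel between numerator and denominator), P = [∫_{0}^{1.2} u^2·e^(-2·u) du] / [∫_{0}^{∞} u^2·e^(-2·u) du].
An antiderivative of u^2·e^(-2·u) is -(2·u^2 + 2·u + 1)·e^(-2·u)/4; evaluating from 0 to 1.2 gives 1/4 - 157·e^(-12/5)/100, while the full integral is 1/4.
This evaluates to P = 0.43029.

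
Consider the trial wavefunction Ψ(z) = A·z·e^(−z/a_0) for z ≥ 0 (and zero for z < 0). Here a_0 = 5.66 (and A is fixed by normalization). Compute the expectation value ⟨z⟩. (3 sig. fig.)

⟨z⟩ ≈ 8.49

By definition ⟨z⟩ = ∫ z |Ψ(z)|² dz.
Recall ∫₀^∞ z^m e^(−z/β) dz = m!·β^(m+1), evaluating both integrals, ⟨z⟩ = 3·a_0/2.
With a_0 = 5.66, ⟨z⟩ = 8.490.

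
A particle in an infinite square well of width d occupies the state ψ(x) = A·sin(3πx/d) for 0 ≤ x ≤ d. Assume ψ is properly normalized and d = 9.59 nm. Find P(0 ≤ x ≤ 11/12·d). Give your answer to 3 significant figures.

P ≈ 0.970

|ψ|² is the probability density, so P = ∫_{0}^{11/12·d} |ψ|² dx.
Since A² = 1/(d/2), this is the region integral divided by the full normalization integral.
Substituting u = x/d, A² and the length scale cancel in the ratio: P = ∫_{0}^{11/12} sin(3·π·u)^2 du / ∫_{0}^{1} sin(3·π·u)^2 du.
Using ∫ sin(3·π·u)^2 du = u/2 - sin(6·π·u)/(12·π), the numerator is 1/(12·π) + 11/24 and the denominator is 1/2.
The result is P = (2 + 11·π)/(12·π).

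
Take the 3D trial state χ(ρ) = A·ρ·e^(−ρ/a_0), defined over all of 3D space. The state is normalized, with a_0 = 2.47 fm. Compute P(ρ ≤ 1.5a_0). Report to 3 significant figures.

P ≈ 0.185

Integrate the radial probability density 4πρ²|χ|² over ρ ≤ 1.5a_0.
A² is fixed by ∫₀^∞ 4πρ²|χ|² dρ = 1, i.e. A² = (3·π·a_0^5)^(−1).
Substituting u = ρ/a_0, A², 4π and the length scale all cancel in the ratio: P = ∫_{0}^{1.5} u^4·e^(-2·u) du / ∫_{0}^{∞} u^4·e^(-2·u) du.
An antiderivative of u^4·e^(-2·u) is -(u^4/2 + u^3 + 3·u^2/2 + 3·u/2 + 3/4)·e^(-2·u); evaluating from 0 to 1.5 gives 3/4 - 393·e^(-3)/32, while the full integral is 3/4.
The region integral divided by the full integral gives P = 0.1847.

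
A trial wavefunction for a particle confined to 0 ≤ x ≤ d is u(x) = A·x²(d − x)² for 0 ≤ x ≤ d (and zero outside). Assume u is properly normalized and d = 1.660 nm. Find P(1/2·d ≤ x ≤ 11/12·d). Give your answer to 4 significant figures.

P = ∫_{1/2·d}^{11/12·d} |u(x)|² dx.
Since A² = 1/(d^9/630), this is the region integral divided by the full normalization integral.
Substituting t = x/d, A² and the length scale cancel in the ratio: P = ∫_{1/2}^{11/12} t^4·(1 - t)^4 dt / ∫_{0}^{1} t^4·(1 - t)^4 dt.
An antiderivative of t^4·(1 - t)^4 is t^5·(70·t^4 - 315·t^3 + 540·t^2 - 420·t + 126)/630; evaluating from 1/2 to 11/12 gives ≈ 0.000793048, while the full integral is 1/630.
This works out to P = 0.49962.

P ≈ 0.4996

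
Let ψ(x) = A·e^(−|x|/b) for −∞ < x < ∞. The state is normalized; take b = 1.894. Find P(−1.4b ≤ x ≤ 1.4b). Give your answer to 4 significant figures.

P = ∫_{−1.4b}^{1.4b} |ψ(x)|² dx.
With A² fixed by ∫|ψ|² = 1, i.e. A² = (b)^(−1), substitute and integrate.
Both integrals are even about x = 0, so only the x ≥ 0 halves are needed (the factors of 2 cancel). Let u = x/b; then A² and the length scale cancel, so P = ∫_{0}^{1.4} e^(-2·u) du ÷ ∫_{0}^{∞} e^(-2·u) du.
Using ∫ e^(-2·u) du = -e^(-2·u)/2, the numerator is 1/2 - e^(-14/5)/2 and the denominator is 1/2.
Evaluating gives P = 0.93919.

P ≈ 0.9392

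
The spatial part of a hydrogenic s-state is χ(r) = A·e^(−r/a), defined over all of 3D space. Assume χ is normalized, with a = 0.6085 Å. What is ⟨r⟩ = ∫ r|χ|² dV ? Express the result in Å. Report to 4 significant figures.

By definition ⟨r⟩ = ∫ r |χ(r)|² 4πr² dr.
Using ∫₀^∞ rⁿ e^(−αr) dr = n!/αⁿ⁺¹, since the A² factors cancel between numerator and denominator, ⟨r⟩ = 3·a/2.
Putting a = 0.6085 gives 0.91275.

⟨r⟩ ≈ 0.9128 Å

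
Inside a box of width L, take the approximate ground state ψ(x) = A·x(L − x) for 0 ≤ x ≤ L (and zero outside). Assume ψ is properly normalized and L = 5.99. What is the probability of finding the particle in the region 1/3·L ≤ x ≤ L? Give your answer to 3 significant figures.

P = ∫_{1/3·L}^{L} |ψ(x)|² dx.
Since A² = 1/(L^5/30), this is the region integral divided by the full normalization integral.
In terms of u = x/L (A² and the length scale cancel between numerator and denominator), P = [∫_{1/3}^{1} u^2·(1 - u)^2 du] / [∫_{0}^{1} u^2·(1 - u)^2 du].
An antiderivative of u^2·(1 - u)^2 is u^3·(6·u^2 - 15·u + 10)/30; evaluating from 1/3 to 1 gives 32/1215, while the full integral is 1/30.
Taking the ratio, P = 64/81.

P ≈ 0.790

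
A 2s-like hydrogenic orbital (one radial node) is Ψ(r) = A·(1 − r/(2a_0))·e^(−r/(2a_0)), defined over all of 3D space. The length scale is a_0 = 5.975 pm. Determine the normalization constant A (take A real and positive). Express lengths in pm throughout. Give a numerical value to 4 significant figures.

A ≈ 0.01366 pm^(-3/2)

The normalization condition is ∫|Ψ|² 4πr² dr = 1 from 0 to ∞.
The angular integral contributes 4π, leaving ∫₀^∞ r²|Ψ|² dr.
Using ∫₀^∞ rⁿ e^(−αr) dr = n!/αⁿ⁺¹, carrying out the integral gives A² · 8·π·a_0^3.
Substituting a_0 = 5.975 gives A² = 0.00018653, so A = 0.013658.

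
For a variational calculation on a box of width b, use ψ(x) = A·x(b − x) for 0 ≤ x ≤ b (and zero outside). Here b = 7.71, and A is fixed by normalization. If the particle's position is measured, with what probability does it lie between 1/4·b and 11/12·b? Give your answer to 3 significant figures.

|ψ|² is the probability density, so P = ∫_{1/4·b}^{11/12·b} |ψ|² dx.
Since A² = 1/(b^5/30), this is the region integral divided by the full normalization integral.
In terms of u = x/b (A² and the length scale cancel between numerator and denominator), P = [∫_{1/4}^{11/12} u^2·(1 - u)^2 du] / [∫_{0}^{1} u^2·(1 - u)^2 du].
An antiderivative of u^2·(1 - u)^2 is u^3·(6·u^2 - 15·u + 10)/30; evaluating from 1/4 to 11/12 gives ≈ 0.029713, while the full integral is 1/30.
This works out to P = 4621/5184.

P ≈ 0.891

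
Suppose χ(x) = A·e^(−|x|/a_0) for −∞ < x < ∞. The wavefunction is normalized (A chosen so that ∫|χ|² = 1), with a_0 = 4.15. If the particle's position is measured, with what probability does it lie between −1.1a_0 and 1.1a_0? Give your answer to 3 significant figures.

The probability is P = ∫ |χ|² dx over [−1.1a_0, 1.1a_0].
Since A² = 1/(a_0), this is the region integral divided by the full normalization integral.
By symmetry take twice the x ≥ 0 contribution in numerator and denominator; the 2's cancel. In terms of u = x/a_0 (A² and the length scale cancel between numerator and denominator), P = [∫_{0}^{1.1} e^(-2·u) du] / [∫_{0}^{∞} e^(-2·u) du].
Using ∫ e^(-2·u) du = -e^(-2·u)/2, the numerator is 1/2 - e^(-11/5)/2 and the denominator is 1/2.
This works out to P = 0.8892.

P ≈ 0.889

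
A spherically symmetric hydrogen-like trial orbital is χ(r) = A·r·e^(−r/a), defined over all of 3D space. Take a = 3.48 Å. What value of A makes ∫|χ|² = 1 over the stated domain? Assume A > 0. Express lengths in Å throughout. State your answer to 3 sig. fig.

A ≈ 0.0144 Å^(-5/2)

Require ∫ |χ|² 4πr² dr = 1 over the whole domain.
In 3D with spherical symmetry the volume element is 4πr² dr.
∫|χ|² 4πr² dr = A²·(3·π·a^5).
So A² = (3·π·a^5)^(−1).
With a = 3.48: A² = 0.0002079 and A = 0.01442.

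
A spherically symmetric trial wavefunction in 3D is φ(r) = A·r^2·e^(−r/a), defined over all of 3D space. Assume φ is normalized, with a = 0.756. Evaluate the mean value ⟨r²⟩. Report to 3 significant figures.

By definition ⟨r²⟩ = ∫ r^2 |φ(r)|² 4πr² dr.
The ratio of the moment integral to the normalization integral gives ⟨r²⟩ = 14·a^2.
With a = 0.756, ⟨r^2⟩ = 8.002.

⟨r^2⟩ ≈ 8.00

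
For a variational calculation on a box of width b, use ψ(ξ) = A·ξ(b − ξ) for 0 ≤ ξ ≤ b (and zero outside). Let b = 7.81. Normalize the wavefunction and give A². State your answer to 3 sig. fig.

Normalization requires ∫|ψ|² dξ = 1, integrated from 0 to b.
Expanding the polynomial and integrating term by term, the integral (without the A² prefactor) comes out to b^5/30.
So A² = (b^5/30)^(−1).
Substituting b = 7.81 gives A² = 0.001032, so A = 0.03213.

A^2 ≈ 0.00103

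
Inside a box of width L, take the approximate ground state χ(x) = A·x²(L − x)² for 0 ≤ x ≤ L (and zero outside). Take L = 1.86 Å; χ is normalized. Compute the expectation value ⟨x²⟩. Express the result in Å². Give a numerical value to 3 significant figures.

The expectation value is the |χ|²-weighted average of x^2: ∫ x^2|χ|² dx.
The ratio of the moment integral to the normalization integral gives ⟨x²⟩ = 3·L^2/11.
Putting L = 1.86 gives 0.9435.

⟨x^2⟩ ≈ 0.944 Å^2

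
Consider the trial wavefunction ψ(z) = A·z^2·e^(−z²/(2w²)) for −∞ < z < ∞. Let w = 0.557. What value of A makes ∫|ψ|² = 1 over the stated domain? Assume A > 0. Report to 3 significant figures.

A ≈ 3.75

Normalization requires ∫|ψ|² dz = 1, integrated from −∞ to ∞.
Differentiating ∫e^(−αz²) dz = √(π/α) under α to get the higher moments, with ψ = A·z^2·e^(−z²/(2w²)), the integral evaluates to A²·[3·√(π)·w^5/4].
Hence A² = 1/[3·√(π)·w^5/4].
Plugging in w = 0.557 yields A = 3.746.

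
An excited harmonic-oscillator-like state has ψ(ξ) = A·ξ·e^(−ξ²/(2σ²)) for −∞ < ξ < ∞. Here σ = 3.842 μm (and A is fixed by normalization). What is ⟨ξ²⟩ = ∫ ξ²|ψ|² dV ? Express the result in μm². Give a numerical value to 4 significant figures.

⟨ξ^2⟩ ≈ 22.14 μm^2

⟨ξ²⟩ = ∫ ξ^2 |ψ|² dξ over the full domain.
Differentiating ∫e^(−αξ²) dξ = √(π/α) under α to get the higher moments, since the A² factors cancel between numerator and denominator, ⟨ξ²⟩ = 3·σ^2/2.
With σ = 3.842, ⟨ξ^2⟩ = 22.141.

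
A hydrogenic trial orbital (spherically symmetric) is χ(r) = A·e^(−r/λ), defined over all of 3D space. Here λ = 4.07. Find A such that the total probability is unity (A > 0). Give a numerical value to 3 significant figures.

Normalization requires ∫|χ|² 4πr² dr = 1, integrated from 0 to ∞.
The angular integral contributes 4π, leaving ∫₀^∞ r²|χ|² dr.
With χ = A·e^(−r/λ), the integral evaluates to A²·[π·λ^3].
So A² = (π·λ^3)^(−1).
With λ = 4.07: A² = 0.004721 and A = 0.06871.

A ≈ 0.0687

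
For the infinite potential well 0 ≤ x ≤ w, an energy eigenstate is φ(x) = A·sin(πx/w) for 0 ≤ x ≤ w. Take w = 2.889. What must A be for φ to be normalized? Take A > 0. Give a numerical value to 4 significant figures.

Normalization requires ∫|φ|² dx = 1, integrated from 0 to w.
Using sin²θ = (1 − cos 2θ)/2, ∫|φ|² dx = A²·(w/2).
Setting this equal to 1 gives A² = 1/(w/2).
Substituting w = 2.889 gives A² = 0.69228, so A = 0.83203.

A ≈ 0.8320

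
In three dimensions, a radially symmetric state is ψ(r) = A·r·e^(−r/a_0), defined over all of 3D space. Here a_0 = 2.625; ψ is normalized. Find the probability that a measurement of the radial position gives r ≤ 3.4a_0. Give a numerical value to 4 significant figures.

P = ∫ |ψ|² 4πr² dr over r ≤ 3.4a_0.
A² is fixed by ∫₀^∞ 4πr²|ψ|² dr = 1, i.e. A² = (3·π·a_0^5)^(−1).
Let u = r/a_0; then A², 4π and the length scale all cancel, so P = ∫_{0}^{3.4} u^4·e^(-2·u) du ÷ ∫_{0}^{∞} u^4·e^(-2·u) du.
With ∫ u^4·e^(-2·u) du = -(u^4/2 + u^3 + 3·u^2/2 + 3·u/2 + 3/4)·e^(-2·u) + C, the region integral is ≈ 0.605977 and the full one is 3/4.
The region integral divided by the full integral gives P = 0.80797.

P ≈ 0.8080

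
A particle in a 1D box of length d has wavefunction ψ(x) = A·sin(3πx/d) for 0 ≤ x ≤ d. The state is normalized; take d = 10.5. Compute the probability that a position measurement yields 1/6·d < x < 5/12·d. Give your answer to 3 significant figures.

P ≈ 0.197

P = ∫_{1/6·d}^{5/12·d} |ψ(x)|² dx.
The normalization integral ∫|ψ|²dx over the whole domain equals d/2·A², and A² cancels in the ratio.
Let u = x/d; then A² and the length scale cancel, so P = ∫_{1/6}^{5/12} sin(3·π·u)^2 du ÷ ∫_{0}^{1} sin(3·π·u)^2 du.
Using ∫ sin(3·π·u)^2 du = u/2 - sin(6·π·u)/(12·π), the numerator is 1/8 - 1/(12·π) and the denominator is 1/2.
Taking the ratio, P = (-2 + 3·π)/(12·π).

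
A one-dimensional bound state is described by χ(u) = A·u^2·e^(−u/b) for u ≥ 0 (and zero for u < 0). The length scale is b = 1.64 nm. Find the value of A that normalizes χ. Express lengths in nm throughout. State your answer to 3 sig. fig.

Normalization requires ∫|χ|² du = 1, integrated from 0 to ∞.
With ∫₀^∞ u^4 e^(−αu) du = 4!/α^5, the integral (without the A² prefactor) comes out to 3·b^5/4.
Setting this equal to 1 gives A² = 1/(3·b^5/4).
Plugging in b = 1.64 yields A = 0.3352.

A ≈ 0.335 nm^(-5/2)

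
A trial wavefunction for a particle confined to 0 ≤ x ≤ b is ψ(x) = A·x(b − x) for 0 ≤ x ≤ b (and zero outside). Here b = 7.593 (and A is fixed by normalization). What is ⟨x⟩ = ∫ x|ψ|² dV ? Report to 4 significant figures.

⟨x⟩ = ∫ x |ψ|² dx over the full domain.
Since the A² factors cancel between numerator and denominator, ⟨x⟩ = b/2.
With b = 7.593, ⟨x⟩ = 3.7965.

⟨x⟩ ≈ 3.797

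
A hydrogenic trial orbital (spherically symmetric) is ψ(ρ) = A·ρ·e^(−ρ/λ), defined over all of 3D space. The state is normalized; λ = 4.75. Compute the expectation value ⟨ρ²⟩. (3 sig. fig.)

⟨ρ^2⟩ ≈ 169

By definition ⟨ρ²⟩ = ∫ ρ^2 |ψ(ρ)|² 4πρ² dρ.
Recall ∫₀^∞ ρ^m e^(−ρ/β) dρ = m!·β^(m+1), the ratio of the moment integral to the normalization integral gives ⟨ρ²⟩ = 15·λ^2/2.
Putting λ = 4.75 gives 169.2.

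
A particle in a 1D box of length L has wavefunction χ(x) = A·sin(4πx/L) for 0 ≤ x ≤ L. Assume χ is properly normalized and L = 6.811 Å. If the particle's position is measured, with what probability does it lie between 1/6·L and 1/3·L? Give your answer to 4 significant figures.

P = ∫_{1/6·L}^{1/3·L} |χ(x)|² dx.
The normalization integral ∫|χ|²dx over the whole domain equals L/2·A², and A² cancels in the ratio.
In terms of u = x/L (A² and the length scale cancel between numerator and denominator), P = [∫_{1/6}^{1/3} sin(4·π·u)^2 du] / [∫_{0}^{1} sin(4·π·u)^2 du].
Using ∫ sin(4·π·u)^2 du = u/2 - sin(4·π·u)·cos(4·π·u)/(8·π), the numerator is -√(3)/(16·π) + 1/12 and the denominator is 1/2.
Taking the ratio, P = (-√(3)/8 + π/6)/π.

P ≈ 0.09775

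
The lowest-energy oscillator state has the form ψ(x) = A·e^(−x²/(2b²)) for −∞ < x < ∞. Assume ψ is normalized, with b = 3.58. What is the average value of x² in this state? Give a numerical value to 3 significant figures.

⟨x^2⟩ ≈ 6.41

The expectation value is the |ψ|²-weighted average of x^2: ∫ x^2|ψ|² dx.
Using the Gaussian integral ∫_{−∞}^{∞} e^(−αx²) dx = √(π/α), since the A² factors cancel between numerator and denominator, ⟨x²⟩ = b^2/2.
Putting b = 3.58 gives 6.408.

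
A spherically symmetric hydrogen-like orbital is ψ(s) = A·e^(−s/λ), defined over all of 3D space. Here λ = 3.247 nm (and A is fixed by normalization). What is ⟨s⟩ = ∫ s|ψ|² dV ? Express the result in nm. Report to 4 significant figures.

⟨s⟩ ≈ 4.871 nm

⟨s⟩ = ∫ s |ψ|² 4πs² ds over the full domain.
Recall ∫₀^∞ s^m e^(−s/β) ds = m!·β^(m+1), evaluating both integrals, ⟨s⟩ = 3·λ/2.
With λ = 3.247, ⟨s⟩ = 4.8705.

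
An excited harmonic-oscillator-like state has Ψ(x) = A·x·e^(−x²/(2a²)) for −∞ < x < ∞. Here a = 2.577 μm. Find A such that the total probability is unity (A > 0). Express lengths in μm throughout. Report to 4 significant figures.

Normalization requires ∫|Ψ|² dx = 1, integrated from −∞ to ∞.
The integral (without the A² prefactor) comes out to √(π)·a^3/2.
Setting this equal to 1 gives A² = 1/(√(π)·a^3/2).
With a = 2.577: A² = 0.065934 and A = 0.25678.

A ≈ 0.2568 μm^(-3/2)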